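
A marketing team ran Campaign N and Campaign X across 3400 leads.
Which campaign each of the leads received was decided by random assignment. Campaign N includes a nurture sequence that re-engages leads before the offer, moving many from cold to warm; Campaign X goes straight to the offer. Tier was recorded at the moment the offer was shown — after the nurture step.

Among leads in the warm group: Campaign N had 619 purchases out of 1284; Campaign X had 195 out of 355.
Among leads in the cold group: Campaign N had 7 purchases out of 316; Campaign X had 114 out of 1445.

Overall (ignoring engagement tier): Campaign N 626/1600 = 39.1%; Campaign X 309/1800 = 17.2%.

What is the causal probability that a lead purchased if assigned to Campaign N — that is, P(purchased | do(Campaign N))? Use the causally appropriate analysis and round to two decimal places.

Engagement tier lies on the pathway campaign → engagement tier → outcome, so adjusting for it blocks the indirect effect. For the total causal effect of campaign, use the unadjusted pooled rates.
So P(outcome | do(Campaign N)) is just the pooled rate for Campaign N: 626/1600 = 0.391.

0.39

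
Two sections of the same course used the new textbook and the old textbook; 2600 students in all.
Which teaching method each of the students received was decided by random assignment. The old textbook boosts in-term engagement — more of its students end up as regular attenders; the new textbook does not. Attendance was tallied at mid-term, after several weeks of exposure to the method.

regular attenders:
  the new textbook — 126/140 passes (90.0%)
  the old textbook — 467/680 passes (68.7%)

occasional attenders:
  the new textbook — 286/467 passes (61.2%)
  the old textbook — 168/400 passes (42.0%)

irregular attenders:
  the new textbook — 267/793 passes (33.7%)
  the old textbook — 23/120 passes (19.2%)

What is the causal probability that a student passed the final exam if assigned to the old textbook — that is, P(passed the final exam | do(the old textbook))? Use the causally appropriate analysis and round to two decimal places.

0.55

The distribution of mid-term attendance is itself part of what the teaching method does — it is an intermediate outcome. Holding it fixed would remove that part of the effect; the total effect is the pooled difference.
So P(outcome | do(the old textbook)) is just the pooled rate for the old textbook: 658/1200 = 0.548.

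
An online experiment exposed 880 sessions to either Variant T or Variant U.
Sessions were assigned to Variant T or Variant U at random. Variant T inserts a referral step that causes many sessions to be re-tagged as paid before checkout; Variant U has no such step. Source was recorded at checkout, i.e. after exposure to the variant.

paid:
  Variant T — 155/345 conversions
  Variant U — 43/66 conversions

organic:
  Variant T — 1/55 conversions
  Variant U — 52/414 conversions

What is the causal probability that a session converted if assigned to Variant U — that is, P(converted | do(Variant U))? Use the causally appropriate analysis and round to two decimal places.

Within every traffic source level Variant U has the higher rate, yet pooled Variant T does — Simpson's reversal.
Because the variant influences traffic source, traffic source is a post-treatment mediator, not a confounder. Stratifying on it would bias the estimate; the causal effect is the crude pooled difference.
So P(outcome | do(Variant U)) is just the pooled rate for Variant U: 95/480 = 0.198.

0.20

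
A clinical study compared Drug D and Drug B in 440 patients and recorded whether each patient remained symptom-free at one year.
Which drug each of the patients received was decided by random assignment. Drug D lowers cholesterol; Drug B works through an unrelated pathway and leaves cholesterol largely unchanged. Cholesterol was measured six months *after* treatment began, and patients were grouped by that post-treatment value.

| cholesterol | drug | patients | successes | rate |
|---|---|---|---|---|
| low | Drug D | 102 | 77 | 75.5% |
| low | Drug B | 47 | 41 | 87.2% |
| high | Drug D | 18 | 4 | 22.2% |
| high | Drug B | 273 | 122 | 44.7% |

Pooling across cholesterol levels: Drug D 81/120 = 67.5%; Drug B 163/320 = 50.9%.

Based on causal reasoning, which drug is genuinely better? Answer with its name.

Drug B is higher inside every cholesterol stratum but Drug D is higher in aggregate. Whether to stratify depends on how cholesterol relates to the drug.
Because the drug influences cholesterol, cholesterol is a post-treatment mediator, not a confounder. Stratifying on it would bias the estimate; the causal effect is the crude pooled difference.
Pooled: Drug D 67.5% vs Drug B 50.9%; Drug D is higher overall.

Drug D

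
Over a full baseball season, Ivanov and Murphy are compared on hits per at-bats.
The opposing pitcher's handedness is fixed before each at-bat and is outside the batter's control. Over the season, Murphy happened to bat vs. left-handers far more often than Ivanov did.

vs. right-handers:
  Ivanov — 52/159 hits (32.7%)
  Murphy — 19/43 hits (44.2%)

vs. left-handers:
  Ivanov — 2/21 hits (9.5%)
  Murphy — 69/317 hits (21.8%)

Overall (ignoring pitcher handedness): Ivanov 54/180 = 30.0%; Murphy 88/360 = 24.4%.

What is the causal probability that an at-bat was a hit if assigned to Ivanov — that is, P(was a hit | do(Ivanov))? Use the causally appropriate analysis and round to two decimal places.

0.18

Pitcher handedness is set before the player has any effect — it is not caused by the player — and it independently drives the outcome. That makes it a confounder, so the causal comparison is within pitcher handedness levels.
Standardising Ivanov to the population pitcher handedness mix: 0.374·52/159 + 0.626·2/21 = 0.182.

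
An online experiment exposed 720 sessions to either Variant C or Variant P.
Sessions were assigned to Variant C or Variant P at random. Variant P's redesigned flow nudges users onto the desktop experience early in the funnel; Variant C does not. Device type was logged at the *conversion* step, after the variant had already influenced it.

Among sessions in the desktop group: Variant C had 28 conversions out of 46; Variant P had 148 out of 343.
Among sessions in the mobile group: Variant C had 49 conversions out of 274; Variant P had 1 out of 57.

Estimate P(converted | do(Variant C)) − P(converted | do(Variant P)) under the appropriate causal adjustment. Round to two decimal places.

-0.13

Device type here is a post-treatment variable shaped by the variant; conditioning on it would introduce bias rather than remove it. The overall comparison is the causal one.
The causal difference is the pooled difference: 0.241 − 0.372 = -0.132.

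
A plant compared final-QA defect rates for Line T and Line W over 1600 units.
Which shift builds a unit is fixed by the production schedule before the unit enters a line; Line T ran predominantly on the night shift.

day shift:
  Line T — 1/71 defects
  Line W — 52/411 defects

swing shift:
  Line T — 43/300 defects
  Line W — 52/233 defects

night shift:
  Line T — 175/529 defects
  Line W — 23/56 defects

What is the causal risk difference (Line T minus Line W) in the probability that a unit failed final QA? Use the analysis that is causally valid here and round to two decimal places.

-0.09

Shift satisfies the back-door criterion: it is not a descendant of the line, and it blocks the spurious path from line to outcome. Adjusting for it (i.e., using the within-shift rates) gives the causal effect.
Adjusting over the population distribution of shift: 0.301·(0.014−0.127) + 0.333·(0.143−0.223) + 0.366·(0.331−0.411) = -0.090.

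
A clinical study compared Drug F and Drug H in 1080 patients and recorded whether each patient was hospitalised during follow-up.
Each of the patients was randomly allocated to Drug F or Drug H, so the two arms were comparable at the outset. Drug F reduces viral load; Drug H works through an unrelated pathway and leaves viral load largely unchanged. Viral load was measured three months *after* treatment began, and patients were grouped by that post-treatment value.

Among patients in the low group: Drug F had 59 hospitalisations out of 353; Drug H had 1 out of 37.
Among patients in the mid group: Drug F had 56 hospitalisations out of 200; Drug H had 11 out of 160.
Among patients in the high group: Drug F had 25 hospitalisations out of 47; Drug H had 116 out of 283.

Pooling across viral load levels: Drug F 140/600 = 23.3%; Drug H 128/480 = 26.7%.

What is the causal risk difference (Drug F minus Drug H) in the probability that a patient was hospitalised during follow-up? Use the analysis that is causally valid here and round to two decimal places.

The stratified and pooled comparisons disagree (Drug H wins within each viral load; Drug F wins overall), so the answer turns on the causal role of viral load.
Viral load here is a post-treatment variable shaped by the drug; conditioning on it would introduce bias rather than remove it. The overall comparison is the causal one.
The causal difference is the pooled difference: 0.233 − 0.267 = -0.033.

-0.03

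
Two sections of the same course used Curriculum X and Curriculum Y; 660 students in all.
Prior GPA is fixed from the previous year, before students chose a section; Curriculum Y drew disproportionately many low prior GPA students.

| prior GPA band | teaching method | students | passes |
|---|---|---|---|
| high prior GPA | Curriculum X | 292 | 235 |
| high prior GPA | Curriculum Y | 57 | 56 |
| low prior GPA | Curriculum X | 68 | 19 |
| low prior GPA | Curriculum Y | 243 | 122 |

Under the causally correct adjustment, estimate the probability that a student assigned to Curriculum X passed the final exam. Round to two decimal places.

Prior GPA band satisfies the back-door criterion: it is not a descendant of the teaching method, and it blocks the spurious path from teaching method to outcome. Adjusting for it (i.e., using the within-prior GPA band rates) gives the causal effect.
Standardising Curriculum X to the population prior GPA band mix: 0.529·235/292 + 0.471·19/68 = 0.557.

0.56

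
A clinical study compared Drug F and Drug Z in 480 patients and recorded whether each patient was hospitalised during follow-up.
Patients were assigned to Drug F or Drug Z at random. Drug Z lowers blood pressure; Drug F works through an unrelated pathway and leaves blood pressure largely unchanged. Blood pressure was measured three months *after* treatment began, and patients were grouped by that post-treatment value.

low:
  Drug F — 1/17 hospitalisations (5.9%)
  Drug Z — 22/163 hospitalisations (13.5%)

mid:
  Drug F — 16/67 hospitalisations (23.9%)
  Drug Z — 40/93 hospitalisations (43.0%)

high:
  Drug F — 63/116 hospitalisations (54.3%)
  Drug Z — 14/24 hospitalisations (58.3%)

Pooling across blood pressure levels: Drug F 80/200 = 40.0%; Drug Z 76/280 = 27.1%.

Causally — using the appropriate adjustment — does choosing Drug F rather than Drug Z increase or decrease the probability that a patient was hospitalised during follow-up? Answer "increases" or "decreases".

increases

Blood pressure lies on the pathway drug → blood pressure → outcome, so adjusting for it blocks the indirect effect. For the total causal effect of drug, use the unadjusted pooled rates.
Pooled: Drug F 40.0% vs Drug Z 27.1%; Drug Z is lower overall.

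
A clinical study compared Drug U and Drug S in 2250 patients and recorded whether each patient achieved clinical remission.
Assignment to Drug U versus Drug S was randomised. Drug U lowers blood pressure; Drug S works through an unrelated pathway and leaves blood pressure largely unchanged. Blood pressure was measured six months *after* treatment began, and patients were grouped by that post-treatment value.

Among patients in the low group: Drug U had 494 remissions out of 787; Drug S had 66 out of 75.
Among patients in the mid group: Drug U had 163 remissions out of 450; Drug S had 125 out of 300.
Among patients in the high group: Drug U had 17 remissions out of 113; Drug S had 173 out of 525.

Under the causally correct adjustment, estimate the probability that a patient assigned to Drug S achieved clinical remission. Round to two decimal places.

0.40

Within every blood pressure level Drug S has the higher rate, yet pooled Drug U does — Simpson's reversal.
Blood pressure is downstream of the drug. One should not condition on a consequence of treatment, so the overall rates are the right comparison.
So P(outcome | do(Drug S)) is just the pooled rate for Drug S: 364/900 = 0.404.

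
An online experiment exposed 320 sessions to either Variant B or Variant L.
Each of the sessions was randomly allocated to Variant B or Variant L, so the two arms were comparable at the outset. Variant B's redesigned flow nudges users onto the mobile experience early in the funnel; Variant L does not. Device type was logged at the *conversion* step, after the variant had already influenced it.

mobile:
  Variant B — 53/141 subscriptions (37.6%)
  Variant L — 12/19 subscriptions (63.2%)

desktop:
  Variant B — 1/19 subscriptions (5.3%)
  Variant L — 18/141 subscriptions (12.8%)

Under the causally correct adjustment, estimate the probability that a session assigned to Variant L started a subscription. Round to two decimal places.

0.19

Device type lies on the pathway variant → device type → outcome, so adjusting for it blocks the indirect effect. For the total causal effect of variant, use the unadjusted pooled rates.
So P(outcome | do(Variant L)) is just the pooled rate for Variant L: 30/160 = 0.188.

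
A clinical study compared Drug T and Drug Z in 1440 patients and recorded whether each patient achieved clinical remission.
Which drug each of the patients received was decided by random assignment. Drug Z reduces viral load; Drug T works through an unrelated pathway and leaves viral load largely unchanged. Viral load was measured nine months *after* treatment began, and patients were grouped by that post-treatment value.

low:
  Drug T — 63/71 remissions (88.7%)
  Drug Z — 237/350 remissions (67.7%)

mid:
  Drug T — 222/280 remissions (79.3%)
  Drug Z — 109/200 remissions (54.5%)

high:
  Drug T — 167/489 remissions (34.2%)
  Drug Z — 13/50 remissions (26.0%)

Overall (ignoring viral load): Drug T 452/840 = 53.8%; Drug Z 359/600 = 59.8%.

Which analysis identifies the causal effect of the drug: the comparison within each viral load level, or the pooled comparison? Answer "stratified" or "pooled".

pooled

Viral load is downstream of the drug. One should not condition on a consequence of treatment, so the overall rates are the right comparison.
Pooled: Drug T 53.8% vs Drug Z 59.8%; Drug Z is higher overall.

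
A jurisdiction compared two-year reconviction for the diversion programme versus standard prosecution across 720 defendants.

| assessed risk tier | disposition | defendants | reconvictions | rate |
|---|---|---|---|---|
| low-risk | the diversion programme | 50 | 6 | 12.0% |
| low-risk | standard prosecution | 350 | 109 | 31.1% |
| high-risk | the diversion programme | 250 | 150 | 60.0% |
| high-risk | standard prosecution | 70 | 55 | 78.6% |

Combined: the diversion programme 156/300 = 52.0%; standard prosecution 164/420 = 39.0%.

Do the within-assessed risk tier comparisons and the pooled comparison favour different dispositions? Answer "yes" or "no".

yes

Within each assessed risk tier level (low-risk 12.0% vs 31.1%; high-risk 60.0% vs 78.6%), the diversion programme has the lower rate every time. Pooled: 52.0% vs 39.0% — standard prosecution has the lower rate overall. The two comparisons disagree.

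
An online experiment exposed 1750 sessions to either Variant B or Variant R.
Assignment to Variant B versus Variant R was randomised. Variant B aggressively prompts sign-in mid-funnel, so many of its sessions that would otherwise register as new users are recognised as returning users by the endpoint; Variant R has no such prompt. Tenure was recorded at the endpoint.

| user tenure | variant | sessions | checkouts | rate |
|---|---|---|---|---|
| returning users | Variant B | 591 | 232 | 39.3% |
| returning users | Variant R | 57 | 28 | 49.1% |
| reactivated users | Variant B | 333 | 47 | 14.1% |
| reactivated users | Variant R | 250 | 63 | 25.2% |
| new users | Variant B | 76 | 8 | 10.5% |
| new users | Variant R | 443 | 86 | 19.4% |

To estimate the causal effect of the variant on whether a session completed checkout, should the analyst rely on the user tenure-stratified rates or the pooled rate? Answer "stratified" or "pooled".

User tenure lies on the pathway variant → user tenure → outcome, so adjusting for it blocks the indirect effect. For the total causal effect of variant, use the unadjusted pooled rates.
Pooled: Variant B 28.7% vs Variant R 23.6%; Variant B is higher overall.

pooled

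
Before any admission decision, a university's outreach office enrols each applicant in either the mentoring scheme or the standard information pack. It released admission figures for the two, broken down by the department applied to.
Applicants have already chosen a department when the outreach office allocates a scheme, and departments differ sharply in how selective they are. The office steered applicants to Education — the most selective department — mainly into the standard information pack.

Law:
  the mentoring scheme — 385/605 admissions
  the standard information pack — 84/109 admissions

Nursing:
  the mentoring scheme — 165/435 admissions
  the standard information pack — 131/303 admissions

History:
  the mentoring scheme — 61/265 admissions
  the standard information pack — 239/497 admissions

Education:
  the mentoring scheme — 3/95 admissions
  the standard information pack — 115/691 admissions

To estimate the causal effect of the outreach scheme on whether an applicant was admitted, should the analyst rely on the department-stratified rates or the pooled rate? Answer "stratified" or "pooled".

The department-specific comparison favours the standard information pack throughout, but the pooled figures favour the mentoring scheme. The question is whether to condition on department.
Since department is a pre-existing factor (not a product of the outreach scheme) and it affects the outcome on its own, it is a confounder. The stratified rates, not the pooled rate, identify the causal effect.
Within each level — Law: 63.6% vs 77.1%; Nursing: 37.9% vs 43.2%; History: 23.0% vs 48.1%; Education: 3.2% vs 16.6% — the standard information pack is higher every time.

stratified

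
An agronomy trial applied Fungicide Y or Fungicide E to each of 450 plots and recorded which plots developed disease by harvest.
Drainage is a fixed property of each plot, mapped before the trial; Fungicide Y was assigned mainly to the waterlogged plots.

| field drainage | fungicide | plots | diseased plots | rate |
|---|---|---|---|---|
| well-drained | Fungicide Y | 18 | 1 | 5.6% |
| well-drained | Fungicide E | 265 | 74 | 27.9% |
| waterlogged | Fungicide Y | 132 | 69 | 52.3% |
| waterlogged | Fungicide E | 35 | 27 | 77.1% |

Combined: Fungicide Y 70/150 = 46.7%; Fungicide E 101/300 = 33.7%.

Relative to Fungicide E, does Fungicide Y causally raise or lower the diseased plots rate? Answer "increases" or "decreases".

The imbalance in field drainage arose from how plots were allocated, not from anything the fungicide did; and field drainage independently affects the outcome. The pooled gap is confounded — condition on field drainage.
Within each level — well-drained: 5.6% vs 27.9%; waterlogged: 52.3% vs 77.1% — Fungicide Y is lower every time.

decreases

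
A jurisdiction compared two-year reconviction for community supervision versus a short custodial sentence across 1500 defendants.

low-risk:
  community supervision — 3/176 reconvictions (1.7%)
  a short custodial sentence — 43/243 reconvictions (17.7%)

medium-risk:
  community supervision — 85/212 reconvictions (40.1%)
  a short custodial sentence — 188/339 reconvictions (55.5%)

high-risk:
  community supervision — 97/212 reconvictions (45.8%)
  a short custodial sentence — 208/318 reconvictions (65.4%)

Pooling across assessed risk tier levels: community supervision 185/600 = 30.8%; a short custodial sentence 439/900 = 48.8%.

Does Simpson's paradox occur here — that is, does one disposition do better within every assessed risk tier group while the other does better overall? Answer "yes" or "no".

no

Within each assessed risk tier level (low-risk 1.7% vs 17.7%; medium-risk 40.1% vs 55.5%; high-risk 45.8% vs 65.4%), community supervision has the lower rate every time. Pooled: 30.8% vs 48.8% — community supervision has the lower rate overall. They agree.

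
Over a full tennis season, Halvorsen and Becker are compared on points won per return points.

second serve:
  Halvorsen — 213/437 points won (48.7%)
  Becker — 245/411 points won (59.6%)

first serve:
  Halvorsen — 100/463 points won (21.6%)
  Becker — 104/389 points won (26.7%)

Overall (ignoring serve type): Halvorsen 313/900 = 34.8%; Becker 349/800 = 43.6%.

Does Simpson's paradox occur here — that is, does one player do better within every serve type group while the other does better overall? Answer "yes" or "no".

no

Within each serve type level (second serve 48.7% vs 59.6%; first serve 21.6% vs 26.7%), Becker has the higher rate every time. Pooled: 34.8% vs 43.6% — Becker has the higher rate overall. They agree.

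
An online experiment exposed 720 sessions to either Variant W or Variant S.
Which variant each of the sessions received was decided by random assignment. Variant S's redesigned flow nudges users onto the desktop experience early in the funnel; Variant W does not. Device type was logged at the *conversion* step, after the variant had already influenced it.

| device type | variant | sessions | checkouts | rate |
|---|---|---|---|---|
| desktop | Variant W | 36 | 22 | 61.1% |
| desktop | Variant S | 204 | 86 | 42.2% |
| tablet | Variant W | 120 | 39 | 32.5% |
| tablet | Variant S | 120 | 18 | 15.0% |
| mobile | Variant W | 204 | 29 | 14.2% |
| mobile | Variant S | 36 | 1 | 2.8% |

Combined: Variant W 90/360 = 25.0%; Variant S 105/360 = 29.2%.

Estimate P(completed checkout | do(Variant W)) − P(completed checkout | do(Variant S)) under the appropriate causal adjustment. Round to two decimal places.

The stratified and pooled comparisons disagree (Variant W wins within each device type; Variant S wins overall), so the answer turns on the causal role of device type.
The distribution of device type is itself part of what the variant does — it is an intermediate outcome. Holding it fixed would remove that part of the effect; the total effect is the pooled difference.
The causal difference is the pooled difference: 0.250 − 0.292 = -0.042.

-0.04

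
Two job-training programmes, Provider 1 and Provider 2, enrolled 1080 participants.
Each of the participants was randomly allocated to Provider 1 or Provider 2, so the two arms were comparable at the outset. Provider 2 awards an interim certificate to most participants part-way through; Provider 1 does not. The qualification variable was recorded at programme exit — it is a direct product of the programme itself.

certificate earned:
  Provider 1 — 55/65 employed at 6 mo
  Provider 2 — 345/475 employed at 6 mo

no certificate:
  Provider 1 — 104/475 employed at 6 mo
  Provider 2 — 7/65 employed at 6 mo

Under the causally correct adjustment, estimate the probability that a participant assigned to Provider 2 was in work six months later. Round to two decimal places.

0.65

The distribution of qualification attained during the programme is itself part of what the programme does — it is an intermediate outcome. Holding it fixed would remove that part of the effect; the total effect is the pooled difference.
So P(outcome | do(Provider 2)) is just the pooled rate for Provider 2: 352/540 = 0.652.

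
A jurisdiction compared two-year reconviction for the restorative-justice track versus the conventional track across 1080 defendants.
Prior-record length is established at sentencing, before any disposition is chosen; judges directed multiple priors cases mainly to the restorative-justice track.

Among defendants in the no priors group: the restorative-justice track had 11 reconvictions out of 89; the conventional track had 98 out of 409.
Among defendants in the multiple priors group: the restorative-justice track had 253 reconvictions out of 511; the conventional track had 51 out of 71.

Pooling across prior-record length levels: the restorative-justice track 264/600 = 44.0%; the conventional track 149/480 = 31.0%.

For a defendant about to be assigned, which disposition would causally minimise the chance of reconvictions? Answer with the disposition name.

the restorative-justice track

the restorative-justice track is lower inside every prior-record length stratum but the conventional track is lower in aggregate. Whether to stratify depends on how prior-record length relates to the disposition.
Here prior-record length is a common cause — it drives both which disposition a case falls under and the outcome. The crude comparison mixes populations; the stratum-specific rates are the causally relevant ones.
Within each level — no priors: 12.4% vs 24.0%; multiple priors: 49.5% vs 71.8% — the restorative-justice track is lower every time.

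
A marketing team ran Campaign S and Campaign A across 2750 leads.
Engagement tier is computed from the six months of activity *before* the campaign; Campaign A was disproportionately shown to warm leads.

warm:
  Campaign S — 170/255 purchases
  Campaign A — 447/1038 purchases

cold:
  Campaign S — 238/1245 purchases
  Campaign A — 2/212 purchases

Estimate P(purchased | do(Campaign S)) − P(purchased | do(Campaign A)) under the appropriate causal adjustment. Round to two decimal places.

Within every engagement tier level Campaign S has the higher rate, yet pooled Campaign A does — Simpson's reversal.
Here engagement tier is a common cause — it drives both which campaign a case falls under and the outcome. The crude comparison mixes populations; the stratum-specific rates are the causally relevant ones.
Adjusting over the population distribution of engagement tier: 0.470·(0.667−0.431) + 0.530·(0.191−0.009) = +0.207.

+0.21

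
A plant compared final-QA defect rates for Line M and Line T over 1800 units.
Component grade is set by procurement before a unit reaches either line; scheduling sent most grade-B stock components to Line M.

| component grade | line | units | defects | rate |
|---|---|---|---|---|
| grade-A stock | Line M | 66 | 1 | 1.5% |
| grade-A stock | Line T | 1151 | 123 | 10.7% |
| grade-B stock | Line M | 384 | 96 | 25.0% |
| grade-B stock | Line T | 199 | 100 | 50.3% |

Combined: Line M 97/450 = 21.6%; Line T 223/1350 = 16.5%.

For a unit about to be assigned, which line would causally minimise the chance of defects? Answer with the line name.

Line M

Component grade is set before the line has any effect — it is not caused by the line — and it independently drives the outcome. That makes it a confounder, so the causal comparison is within component grade levels.
Within each level — grade-A stock: 1.5% vs 10.7%; grade-B stock: 25.0% vs 50.3% — Line M is lower every time.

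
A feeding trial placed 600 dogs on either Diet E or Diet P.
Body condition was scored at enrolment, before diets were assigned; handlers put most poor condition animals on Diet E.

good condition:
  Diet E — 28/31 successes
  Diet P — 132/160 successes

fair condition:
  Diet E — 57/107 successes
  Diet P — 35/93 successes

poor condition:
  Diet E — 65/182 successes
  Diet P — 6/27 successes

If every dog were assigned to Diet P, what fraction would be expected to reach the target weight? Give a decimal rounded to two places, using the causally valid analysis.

Since starting body condition is a pre-existing factor (not a product of the diet) and it affects the outcome on its own, it is a confounder. The stratified rates, not the pooled rate, identify the causal effect.
Standardising Diet P to the population starting body condition mix: 0.318·132/160 + 0.333·35/93 + 0.348·6/27 = 0.465.

0.47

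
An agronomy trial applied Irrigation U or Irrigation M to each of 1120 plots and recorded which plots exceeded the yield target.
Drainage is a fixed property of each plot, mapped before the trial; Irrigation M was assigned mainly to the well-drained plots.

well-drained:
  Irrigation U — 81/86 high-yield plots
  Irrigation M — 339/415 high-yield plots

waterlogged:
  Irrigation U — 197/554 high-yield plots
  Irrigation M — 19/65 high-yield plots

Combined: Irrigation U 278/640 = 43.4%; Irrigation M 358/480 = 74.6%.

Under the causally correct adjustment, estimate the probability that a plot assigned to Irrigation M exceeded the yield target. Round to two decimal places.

Within every field drainage level Irrigation U has the higher rate, yet pooled Irrigation M does — Simpson's reversal.
Field drainage satisfies the back-door criterion: it is not a descendant of the irrigation, and it blocks the spurious path from irrigation to outcome. Adjusting for it (i.e., using the within-field drainage rates) gives the causal effect.
Standardising Irrigation M to the population field drainage mix: 0.447·339/415 + 0.553·19/65 = 0.527.

0.53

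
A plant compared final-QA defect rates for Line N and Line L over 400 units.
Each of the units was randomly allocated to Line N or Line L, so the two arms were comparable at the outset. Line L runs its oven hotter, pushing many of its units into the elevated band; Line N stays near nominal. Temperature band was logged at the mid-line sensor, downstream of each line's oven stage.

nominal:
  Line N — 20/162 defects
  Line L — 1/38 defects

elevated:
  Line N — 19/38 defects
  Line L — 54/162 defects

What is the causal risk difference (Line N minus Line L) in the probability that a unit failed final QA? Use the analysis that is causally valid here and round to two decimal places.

-0.08

In-process temperature band lies on the pathway line → in-process temperature band → outcome, so adjusting for it blocks the indirect effect. For the total causal effect of line, use the unadjusted pooled rates.
The causal difference is the pooled difference: 0.195 − 0.275 = -0.080.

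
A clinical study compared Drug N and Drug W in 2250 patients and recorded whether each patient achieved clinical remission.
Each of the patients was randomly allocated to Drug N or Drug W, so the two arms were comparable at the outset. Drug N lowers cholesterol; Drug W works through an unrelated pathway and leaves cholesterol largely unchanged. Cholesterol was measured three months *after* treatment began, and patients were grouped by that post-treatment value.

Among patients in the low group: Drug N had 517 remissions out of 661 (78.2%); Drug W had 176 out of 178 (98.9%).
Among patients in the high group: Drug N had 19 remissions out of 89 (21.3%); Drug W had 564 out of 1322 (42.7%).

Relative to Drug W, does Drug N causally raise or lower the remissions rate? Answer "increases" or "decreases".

increases

The distribution of cholesterol is itself part of what the drug does — it is an intermediate outcome. Holding it fixed would remove that part of the effect; the total effect is the pooled difference.
Pooled: Drug N 71.5% vs Drug W 49.3%; Drug N is higher overall.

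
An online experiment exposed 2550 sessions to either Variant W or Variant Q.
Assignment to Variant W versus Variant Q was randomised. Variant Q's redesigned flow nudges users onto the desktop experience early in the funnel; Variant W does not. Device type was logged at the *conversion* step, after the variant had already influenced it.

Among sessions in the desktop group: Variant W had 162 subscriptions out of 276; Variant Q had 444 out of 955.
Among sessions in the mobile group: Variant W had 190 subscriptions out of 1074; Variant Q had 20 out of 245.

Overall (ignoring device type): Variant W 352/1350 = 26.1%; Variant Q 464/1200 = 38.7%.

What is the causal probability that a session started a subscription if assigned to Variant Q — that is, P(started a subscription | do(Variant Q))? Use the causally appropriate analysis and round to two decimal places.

0.39

The device type-specific comparison favours Variant W throughout, but the pooled figures favour Variant Q. The question is whether to condition on device type.
Stratifying would compare variants among sessions the variants themselves sorted into device type groups — a form of selection on an intermediate. The unconditioned pooled rates give the total causal effect.
So P(outcome | do(Variant Q)) is just the pooled rate for Variant Q: 464/1200 = 0.387.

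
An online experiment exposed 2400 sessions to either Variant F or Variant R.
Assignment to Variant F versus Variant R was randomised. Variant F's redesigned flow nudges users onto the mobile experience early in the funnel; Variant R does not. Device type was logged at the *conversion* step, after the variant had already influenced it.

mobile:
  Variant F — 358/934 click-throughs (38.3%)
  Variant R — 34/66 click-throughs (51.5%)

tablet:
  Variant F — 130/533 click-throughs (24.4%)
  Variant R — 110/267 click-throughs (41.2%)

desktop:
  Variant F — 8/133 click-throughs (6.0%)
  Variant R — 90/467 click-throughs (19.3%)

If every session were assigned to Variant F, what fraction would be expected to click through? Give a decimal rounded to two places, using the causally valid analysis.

Device type lies on the pathway variant → device type → outcome, so adjusting for it blocks the indirect effect. For the total causal effect of variant, use the unadjusted pooled rates.
So P(outcome | do(Variant F)) is just the pooled rate for Variant F: 496/1600 = 0.310.

0.31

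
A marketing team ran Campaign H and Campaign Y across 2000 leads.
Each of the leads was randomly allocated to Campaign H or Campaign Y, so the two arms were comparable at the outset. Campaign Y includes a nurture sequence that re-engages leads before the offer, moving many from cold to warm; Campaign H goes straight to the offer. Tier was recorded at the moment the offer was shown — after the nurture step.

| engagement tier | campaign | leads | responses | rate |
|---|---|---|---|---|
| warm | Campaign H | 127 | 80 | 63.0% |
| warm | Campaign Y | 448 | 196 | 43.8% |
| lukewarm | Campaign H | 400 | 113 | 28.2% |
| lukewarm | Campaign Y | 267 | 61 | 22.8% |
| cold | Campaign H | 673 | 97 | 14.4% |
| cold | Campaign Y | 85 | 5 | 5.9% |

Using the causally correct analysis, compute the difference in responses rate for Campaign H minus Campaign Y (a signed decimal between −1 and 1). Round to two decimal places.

Engagement tier lies on the pathway campaign → engagement tier → outcome, so adjusting for it blocks the indirect effect. For the total causal effect of campaign, use the unadjusted pooled rates.
The causal difference is the pooled difference: 0.242 − 0.328 = -0.086.

-0.09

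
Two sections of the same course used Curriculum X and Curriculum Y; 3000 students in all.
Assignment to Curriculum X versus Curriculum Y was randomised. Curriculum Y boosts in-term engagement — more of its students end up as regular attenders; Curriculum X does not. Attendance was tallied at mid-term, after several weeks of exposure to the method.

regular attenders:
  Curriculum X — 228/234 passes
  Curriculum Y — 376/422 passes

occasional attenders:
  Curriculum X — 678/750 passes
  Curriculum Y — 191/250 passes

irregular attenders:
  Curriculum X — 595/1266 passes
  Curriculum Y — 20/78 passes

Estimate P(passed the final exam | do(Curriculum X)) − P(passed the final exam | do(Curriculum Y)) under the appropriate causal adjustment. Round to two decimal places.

Mid-term attendance lies on the pathway teaching method → mid-term attendance → outcome, so adjusting for it blocks the indirect effect. For the total causal effect of teaching method, use the unadjusted pooled rates.
The causal difference is the pooled difference: 0.667 − 0.783 = -0.116.

-0.12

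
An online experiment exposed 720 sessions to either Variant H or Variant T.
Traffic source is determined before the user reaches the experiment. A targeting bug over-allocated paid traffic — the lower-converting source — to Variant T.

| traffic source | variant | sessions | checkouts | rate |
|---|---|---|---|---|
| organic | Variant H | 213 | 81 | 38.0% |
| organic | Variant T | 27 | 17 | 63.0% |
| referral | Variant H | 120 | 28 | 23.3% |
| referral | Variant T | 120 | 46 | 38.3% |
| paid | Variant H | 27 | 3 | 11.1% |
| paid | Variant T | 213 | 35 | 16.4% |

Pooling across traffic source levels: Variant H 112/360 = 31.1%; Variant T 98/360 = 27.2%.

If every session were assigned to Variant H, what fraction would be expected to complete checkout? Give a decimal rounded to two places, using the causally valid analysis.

Since traffic source is a pre-existing factor (not a product of the variant) and it affects the outcome on its own, it is a confounder. The stratified rates, not the pooled rate, identify the causal effect.
Standardising Variant H to the population traffic source mix: 0.333·81/213 + 0.333·28/120 + 0.333·3/27 = 0.242.

0.24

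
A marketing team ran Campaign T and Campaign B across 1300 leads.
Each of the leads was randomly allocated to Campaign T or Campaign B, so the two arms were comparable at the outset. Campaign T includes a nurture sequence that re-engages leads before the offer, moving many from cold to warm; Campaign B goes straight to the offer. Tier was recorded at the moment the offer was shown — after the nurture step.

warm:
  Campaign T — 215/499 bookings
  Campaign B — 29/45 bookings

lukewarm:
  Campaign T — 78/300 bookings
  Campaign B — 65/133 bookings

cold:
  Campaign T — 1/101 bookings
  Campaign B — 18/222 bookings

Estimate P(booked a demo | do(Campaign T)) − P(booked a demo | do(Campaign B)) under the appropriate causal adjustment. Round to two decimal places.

Stratifying would compare campaigns among leads the campaigns themselves sorted into engagement tier groups — a form of selection on an intermediate. The unconditioned pooled rates give the total causal effect.
The causal difference is the pooled difference: 0.327 − 0.280 = +0.047.

+0.05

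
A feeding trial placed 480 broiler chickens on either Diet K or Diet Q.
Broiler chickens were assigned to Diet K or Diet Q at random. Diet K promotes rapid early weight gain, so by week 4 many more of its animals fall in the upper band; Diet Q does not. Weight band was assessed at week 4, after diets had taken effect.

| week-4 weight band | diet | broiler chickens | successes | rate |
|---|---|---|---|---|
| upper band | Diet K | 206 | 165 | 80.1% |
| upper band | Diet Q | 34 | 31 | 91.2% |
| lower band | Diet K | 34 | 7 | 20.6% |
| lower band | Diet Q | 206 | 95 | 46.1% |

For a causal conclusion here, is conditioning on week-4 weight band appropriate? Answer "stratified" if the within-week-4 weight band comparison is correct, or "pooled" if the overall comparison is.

pooled

The stratified and pooled comparisons disagree (Diet Q wins within each week-4 weight band; Diet K wins overall), so the answer turns on the causal role of week-4 weight band.
Because the diet influences week-4 weight band, week-4 weight band is a post-treatment mediator, not a confounder. Stratifying on it would bias the estimate; the causal effect is the crude pooled difference.
Pooled: Diet K 71.7% vs Diet Q 52.5%; Diet K is higher overall.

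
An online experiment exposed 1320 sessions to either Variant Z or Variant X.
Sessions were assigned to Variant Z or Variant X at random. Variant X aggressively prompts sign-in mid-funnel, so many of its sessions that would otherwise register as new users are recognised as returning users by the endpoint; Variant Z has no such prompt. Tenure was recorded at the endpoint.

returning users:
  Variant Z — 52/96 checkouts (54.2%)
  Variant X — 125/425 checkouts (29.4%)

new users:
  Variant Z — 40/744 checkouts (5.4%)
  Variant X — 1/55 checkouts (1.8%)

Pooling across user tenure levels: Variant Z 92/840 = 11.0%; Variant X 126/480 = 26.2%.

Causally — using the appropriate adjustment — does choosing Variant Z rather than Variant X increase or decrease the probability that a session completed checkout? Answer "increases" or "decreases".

User tenure is recorded after the variant and is itself shifted by it — it sits on the causal path from variant to outcome. Conditioning on a mediator would strip out part of the effect we want; the pooled comparison gives the total causal effect.
Pooled: Variant Z 11.0% vs Variant X 26.2%; Variant X is higher overall.

decreases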